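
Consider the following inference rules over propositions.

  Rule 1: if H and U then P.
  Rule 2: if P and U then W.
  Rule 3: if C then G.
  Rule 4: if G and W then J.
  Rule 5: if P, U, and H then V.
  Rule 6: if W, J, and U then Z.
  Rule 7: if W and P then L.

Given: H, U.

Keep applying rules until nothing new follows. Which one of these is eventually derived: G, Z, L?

H and U hold, so P follows (Rule 1).
P and U hold, so W follows (Rule 2).
From W and P, Rule 7 gives L.
G would need C (Rule 3), but C is never established. Z would need W, J, and U (Rule 6), but J is never established.

L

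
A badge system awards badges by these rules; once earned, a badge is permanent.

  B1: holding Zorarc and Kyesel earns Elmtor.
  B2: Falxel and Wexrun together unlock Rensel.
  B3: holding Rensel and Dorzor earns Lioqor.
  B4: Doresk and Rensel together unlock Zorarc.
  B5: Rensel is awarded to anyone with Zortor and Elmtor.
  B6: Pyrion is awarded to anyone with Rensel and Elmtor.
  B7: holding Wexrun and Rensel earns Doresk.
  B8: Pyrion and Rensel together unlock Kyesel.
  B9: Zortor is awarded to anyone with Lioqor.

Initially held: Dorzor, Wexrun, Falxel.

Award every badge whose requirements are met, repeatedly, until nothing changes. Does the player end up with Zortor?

Yes

With Falxel and Wexrun, Rensel is earned (B2).
With Rensel and Dorzor, Lioqor is earned (B3).
With Lioqor, Zortor is earned (B9).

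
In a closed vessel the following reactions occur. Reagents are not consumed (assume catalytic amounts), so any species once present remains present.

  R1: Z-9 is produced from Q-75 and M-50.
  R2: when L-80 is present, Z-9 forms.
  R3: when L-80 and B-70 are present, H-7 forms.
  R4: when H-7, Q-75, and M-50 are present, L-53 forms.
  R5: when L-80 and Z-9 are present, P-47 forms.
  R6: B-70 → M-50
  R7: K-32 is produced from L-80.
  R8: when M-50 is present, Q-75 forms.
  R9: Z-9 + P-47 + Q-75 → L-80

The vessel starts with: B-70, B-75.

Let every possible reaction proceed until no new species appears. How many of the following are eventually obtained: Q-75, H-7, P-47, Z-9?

B-70 present → M-50 forms (R6).
M-50 present → Q-75 forms (R8).
Q-75 and M-50 present → Z-9 forms (R1).
Q-75: reached.
H-7 would need L-80 and B-70 (R3), but L-80 never forms.
P-47 would need L-80 and Z-9 (R5), but L-80 never forms.
Z-9: reached.
Reached: Q-75 and Z-9 — 2 of the 4.

2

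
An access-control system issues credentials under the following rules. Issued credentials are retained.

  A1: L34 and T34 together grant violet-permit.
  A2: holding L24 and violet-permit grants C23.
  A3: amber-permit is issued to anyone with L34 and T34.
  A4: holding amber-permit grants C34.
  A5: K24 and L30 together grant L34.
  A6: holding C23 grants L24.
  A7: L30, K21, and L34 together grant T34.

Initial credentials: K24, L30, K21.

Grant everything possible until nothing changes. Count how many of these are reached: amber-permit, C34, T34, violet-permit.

Holding K24 and L30 grants L34 (A5).
Holding L30, K21, and L34 grants T34 (A7).
Holding L34 and T34 grants amber-permit (A3).
Holding L34 and T34 grants violet-permit (A1).
Holding amber-permit grants C34 (A4).
amber-permit: reached.
C34: reached.
T34: reached.
violet-permit: reached.
All 4 are reached.

4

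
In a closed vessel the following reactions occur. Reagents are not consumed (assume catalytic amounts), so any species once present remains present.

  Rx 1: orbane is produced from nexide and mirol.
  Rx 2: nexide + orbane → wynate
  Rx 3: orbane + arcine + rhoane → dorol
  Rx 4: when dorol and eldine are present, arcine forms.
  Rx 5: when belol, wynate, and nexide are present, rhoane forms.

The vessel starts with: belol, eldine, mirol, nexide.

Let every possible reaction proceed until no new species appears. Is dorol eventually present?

No

dorol would need orbane, arcine, and rhoane (Rx 3), but arcine never forms.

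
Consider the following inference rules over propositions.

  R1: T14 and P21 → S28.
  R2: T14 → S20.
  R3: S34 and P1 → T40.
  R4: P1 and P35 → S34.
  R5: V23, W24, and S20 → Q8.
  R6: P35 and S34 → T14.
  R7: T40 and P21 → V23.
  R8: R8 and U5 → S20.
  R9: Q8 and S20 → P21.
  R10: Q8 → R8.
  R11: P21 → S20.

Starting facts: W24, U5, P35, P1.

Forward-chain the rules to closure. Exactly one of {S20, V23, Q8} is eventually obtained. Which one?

P1 and P35 hold, so S34 follows (R4).
P35 and S34 hold, so T14 follows (R6).
T14 holds, so S20 follows (R2).
Q8 would need V23, W24, and S20 (R5), but V23 is never established. V23 would need T40 and P21 (R7), but P21 is never established.

S20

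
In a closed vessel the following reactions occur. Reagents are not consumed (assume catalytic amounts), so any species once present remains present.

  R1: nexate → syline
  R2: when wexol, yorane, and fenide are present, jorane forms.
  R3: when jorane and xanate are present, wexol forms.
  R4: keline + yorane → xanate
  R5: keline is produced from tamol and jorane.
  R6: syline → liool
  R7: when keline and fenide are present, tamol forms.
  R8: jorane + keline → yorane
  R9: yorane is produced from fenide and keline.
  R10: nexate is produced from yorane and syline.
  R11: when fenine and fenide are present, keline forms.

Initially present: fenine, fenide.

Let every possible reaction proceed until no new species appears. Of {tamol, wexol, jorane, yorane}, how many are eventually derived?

2

fenine and fenide present → keline forms (R11).
keline and fenide present → tamol forms (R7).
fenide and keline present → yorane forms (R9).
tamol: reached.
wexol would need jorane and xanate (R3), but jorane never forms.
jorane would need wexol, yorane, and fenide (R2), but wexol never forms.
yorane: reached.
Reached: tamol and yorane — 2 of the 4.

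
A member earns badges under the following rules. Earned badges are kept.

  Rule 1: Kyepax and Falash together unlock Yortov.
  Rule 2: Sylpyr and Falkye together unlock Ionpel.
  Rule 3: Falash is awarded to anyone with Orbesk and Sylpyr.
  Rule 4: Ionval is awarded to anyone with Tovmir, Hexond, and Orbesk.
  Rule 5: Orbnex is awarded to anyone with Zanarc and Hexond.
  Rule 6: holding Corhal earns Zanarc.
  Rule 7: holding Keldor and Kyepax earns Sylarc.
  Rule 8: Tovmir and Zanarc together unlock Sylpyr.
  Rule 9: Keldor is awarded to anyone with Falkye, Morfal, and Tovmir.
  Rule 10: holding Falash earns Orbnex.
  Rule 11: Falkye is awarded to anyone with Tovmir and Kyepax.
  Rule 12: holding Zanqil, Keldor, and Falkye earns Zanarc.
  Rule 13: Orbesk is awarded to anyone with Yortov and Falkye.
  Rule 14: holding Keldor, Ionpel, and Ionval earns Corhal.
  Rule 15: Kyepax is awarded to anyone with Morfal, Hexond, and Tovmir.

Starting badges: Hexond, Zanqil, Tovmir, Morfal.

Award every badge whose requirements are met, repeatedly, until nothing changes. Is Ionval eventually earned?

Ionval would need Tovmir, Hexond, and Orbesk (Rule 4), but Orbesk is never earned.

No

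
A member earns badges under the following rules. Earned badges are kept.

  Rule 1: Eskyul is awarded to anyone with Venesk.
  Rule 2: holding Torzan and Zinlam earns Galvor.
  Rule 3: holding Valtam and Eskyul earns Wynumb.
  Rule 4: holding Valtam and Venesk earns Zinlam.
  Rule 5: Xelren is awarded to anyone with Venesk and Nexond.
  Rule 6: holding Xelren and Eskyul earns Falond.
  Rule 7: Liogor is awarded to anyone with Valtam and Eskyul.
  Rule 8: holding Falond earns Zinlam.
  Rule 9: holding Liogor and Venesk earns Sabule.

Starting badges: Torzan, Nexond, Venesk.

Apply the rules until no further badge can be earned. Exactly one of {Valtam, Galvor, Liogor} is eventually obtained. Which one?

With Venesk, Eskyul is earned (Rule 1).
With Venesk and Nexond, Xelren is earned (Rule 5).
With Xelren and Eskyul, Falond is earned (Rule 6).
With Falond, Zinlam is earned (Rule 8).
With Torzan and Zinlam, Galvor is earned (Rule 2).
No rule produces Valtam, and it is not given. Liogor would need Valtam and Eskyul (Rule 7), but Valtam is never earned.

Galvor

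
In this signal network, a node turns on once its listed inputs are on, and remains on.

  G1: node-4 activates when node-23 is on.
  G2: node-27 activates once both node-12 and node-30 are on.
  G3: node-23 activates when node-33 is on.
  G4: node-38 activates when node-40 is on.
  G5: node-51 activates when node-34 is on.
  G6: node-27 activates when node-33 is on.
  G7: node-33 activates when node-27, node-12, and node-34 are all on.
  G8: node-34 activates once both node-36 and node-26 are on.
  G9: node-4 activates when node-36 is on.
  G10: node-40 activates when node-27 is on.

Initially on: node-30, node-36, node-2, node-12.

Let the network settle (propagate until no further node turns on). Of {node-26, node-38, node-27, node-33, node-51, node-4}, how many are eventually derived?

G2: node-12 and node-30 on → node-27 on.
G9: node-36 on → node-4 on.
node-27 is on, so node-40 activates (G10).
node-40 is on, so node-38 activates (G4).
No rule produces node-26, and it is not given.
node-38: reached.
node-27: reached.
node-33 would need node-27, node-12, and node-34 (G7), but node-34 never turns on.
node-51 would need node-34 (G5), but node-34 never turns on.
node-4: reached.
Reached: node-38, node-27, and node-4 — 3 of the 6.

3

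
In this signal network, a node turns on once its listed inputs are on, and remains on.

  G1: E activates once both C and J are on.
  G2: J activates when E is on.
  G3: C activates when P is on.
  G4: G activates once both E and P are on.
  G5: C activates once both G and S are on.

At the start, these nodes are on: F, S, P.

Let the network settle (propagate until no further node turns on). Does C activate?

G3: P on → C on.

Yes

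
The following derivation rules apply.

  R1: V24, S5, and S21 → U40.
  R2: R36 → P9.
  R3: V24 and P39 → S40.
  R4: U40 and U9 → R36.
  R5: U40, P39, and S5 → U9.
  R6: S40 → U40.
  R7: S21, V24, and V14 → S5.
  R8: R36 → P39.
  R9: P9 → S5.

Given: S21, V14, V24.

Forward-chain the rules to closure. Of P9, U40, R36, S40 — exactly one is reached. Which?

S21, V24, and V14 hold, so S5 follows (R7).
V24, S5, and S21 hold, so U40 follows (R1).
R36 would need U40 and U9 (R4), but U9 is never established. S40 would need V24 and P39 (R3), but P39 is never established. P9 would need R36 (R2), but R36 is never established.

U40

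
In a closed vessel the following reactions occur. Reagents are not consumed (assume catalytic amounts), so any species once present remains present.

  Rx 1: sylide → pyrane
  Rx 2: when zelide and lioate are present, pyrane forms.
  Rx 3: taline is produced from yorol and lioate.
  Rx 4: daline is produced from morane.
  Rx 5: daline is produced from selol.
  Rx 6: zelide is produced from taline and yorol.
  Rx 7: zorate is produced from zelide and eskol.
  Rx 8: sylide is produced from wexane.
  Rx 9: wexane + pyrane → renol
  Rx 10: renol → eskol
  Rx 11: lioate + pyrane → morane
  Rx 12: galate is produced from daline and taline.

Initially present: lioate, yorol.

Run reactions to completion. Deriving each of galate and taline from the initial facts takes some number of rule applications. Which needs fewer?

taline: yorol and lioate present → taline forms (Rx 3). [1 rule application]
galate: yorol and lioate present → taline forms (Rx 3). taline and yorol present → zelide forms (Rx 6). zelide and lioate present → pyrane forms (Rx 2). lioate and pyrane present → morane forms (Rx 11). morane present → daline forms (Rx 4). daline and taline present → galate forms (Rx 12). [6 rule applications]
taline needs fewer.

taline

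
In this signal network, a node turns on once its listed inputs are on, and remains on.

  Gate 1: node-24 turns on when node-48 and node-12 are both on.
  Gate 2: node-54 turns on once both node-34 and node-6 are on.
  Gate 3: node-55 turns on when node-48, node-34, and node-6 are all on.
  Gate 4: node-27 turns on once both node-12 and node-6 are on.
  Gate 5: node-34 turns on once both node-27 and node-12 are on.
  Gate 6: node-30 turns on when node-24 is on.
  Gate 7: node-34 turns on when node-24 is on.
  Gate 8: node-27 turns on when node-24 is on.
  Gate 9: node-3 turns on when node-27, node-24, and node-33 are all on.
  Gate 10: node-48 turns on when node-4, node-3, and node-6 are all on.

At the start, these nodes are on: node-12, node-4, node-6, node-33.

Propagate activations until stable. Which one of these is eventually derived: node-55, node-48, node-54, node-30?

node-12 and node-6 are on, so node-27 turns on (Gate 4).
Gate 5: node-27 and node-12 on → node-34 on.
Gate 2: node-34 and node-6 on → node-54 on.
node-55 would need node-48, node-34, and node-6 (Gate 3), but node-48 never turns on. node-48 would need node-4, node-3, and node-6 (Gate 10), but node-3 never turns on. node-30 would need node-24 (Gate 6), but node-24 never turns on.

node-54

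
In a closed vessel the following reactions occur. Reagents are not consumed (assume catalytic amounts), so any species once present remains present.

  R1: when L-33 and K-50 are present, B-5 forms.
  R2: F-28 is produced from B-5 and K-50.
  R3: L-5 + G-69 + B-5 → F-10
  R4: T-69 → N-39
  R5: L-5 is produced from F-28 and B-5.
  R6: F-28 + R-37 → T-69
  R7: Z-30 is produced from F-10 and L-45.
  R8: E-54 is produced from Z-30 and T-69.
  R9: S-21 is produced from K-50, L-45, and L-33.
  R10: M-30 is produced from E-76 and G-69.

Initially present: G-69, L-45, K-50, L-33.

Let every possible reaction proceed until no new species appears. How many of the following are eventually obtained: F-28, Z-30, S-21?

L-33 and K-50 present → B-5 forms (R1).
K-50, L-45, and L-33 present → S-21 forms (R9).
B-5 and K-50 present → F-28 forms (R2).
F-28 and B-5 present → L-5 forms (R5).
L-5, G-69, and B-5 present → F-10 forms (R3).
F-10 and L-45 present → Z-30 forms (R7).
F-28: reached.
Z-30: reached.
S-21: reached.
All 3 are reached.

3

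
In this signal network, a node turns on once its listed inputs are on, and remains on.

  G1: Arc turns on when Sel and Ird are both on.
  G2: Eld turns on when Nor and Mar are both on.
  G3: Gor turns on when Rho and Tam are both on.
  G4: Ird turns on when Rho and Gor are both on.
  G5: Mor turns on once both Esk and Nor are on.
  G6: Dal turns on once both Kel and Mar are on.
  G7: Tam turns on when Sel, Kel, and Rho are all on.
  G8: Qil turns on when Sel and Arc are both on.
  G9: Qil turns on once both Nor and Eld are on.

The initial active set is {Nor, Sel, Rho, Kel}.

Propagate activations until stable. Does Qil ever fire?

Yes

Sel, Kel, and Rho are on, so Tam turns on (G7).
Rho and Tam are on, so Gor turns on (G3).
G4: Rho and Gor on → Ird on.
Sel and Ird are on, so Arc turns on (G1).
Sel and Arc are on, so Qil turns on (G8).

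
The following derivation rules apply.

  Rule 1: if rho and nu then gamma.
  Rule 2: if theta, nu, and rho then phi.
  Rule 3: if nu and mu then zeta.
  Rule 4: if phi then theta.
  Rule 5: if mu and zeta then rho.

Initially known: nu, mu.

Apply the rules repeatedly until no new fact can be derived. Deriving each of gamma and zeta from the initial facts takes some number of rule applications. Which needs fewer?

zeta: From nu and mu, Rule 3 gives zeta. [1 rule application]
gamma: From nu and mu, Rule 3 gives zeta. From mu and zeta, Rule 5 gives rho. From rho and nu, Rule 1 gives gamma. [3 rule applications]
zeta needs fewer.

zeta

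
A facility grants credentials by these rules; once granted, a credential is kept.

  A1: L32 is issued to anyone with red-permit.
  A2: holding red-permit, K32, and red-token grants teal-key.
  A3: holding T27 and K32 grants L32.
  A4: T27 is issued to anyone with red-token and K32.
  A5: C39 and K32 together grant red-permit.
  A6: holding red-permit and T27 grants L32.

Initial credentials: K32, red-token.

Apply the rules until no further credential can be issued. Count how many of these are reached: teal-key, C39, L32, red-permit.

1

Holding red-token and K32 grants T27 (A4).
Holding T27 and K32 grants L32 (A3).
teal-key would need red-permit, K32, and red-token (A2), but red-permit is never granted.
No rule produces C39, and it is not given.
L32: reached.
red-permit would need C39 and K32 (A5), but C39 is never granted.
Reached: L32 — 1 of the 4.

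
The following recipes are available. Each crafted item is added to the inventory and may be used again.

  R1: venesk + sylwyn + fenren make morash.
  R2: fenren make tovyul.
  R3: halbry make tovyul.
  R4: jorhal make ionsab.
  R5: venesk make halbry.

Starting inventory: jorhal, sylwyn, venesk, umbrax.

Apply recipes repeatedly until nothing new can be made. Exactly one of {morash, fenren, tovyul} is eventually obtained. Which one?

tovyul

venesk → halbry (R5).
Using R3, halbry makes tovyul.
No rule produces fenren, and it is not given. morash would need venesk, sylwyn, and fenren (R1), but fenren is never obtained.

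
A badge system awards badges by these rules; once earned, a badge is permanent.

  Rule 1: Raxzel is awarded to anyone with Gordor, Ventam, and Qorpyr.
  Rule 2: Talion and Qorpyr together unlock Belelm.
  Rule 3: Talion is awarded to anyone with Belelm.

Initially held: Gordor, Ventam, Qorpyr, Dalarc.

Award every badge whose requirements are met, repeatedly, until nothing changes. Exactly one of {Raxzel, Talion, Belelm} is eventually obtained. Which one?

With Gordor, Ventam, and Qorpyr, Raxzel is earned (Rule 1).
Talion would need Belelm (Rule 3), but Belelm is never earned. Belelm would need Talion and Qorpyr (Rule 2), but Talion is never earned.

Raxzel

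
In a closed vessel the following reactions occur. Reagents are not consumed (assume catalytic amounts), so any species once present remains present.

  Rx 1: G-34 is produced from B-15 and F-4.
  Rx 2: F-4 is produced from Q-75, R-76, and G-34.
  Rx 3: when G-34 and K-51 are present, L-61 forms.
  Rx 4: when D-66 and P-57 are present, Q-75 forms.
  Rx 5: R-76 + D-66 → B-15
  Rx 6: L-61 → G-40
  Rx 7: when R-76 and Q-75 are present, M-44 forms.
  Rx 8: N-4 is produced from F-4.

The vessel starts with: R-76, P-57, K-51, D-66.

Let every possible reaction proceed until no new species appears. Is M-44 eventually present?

D-66 and P-57 present → Q-75 forms (Rx 4).
R-76 and Q-75 present → M-44 forms (Rx 7).

Yes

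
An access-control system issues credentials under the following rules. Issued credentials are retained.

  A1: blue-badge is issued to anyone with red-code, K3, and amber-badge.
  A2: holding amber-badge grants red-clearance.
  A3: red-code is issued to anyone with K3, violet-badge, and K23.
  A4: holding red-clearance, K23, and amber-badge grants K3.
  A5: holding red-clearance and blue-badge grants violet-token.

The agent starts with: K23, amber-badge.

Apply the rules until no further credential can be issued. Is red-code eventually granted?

red-code would need K3, violet-badge, and K23 (A3), but violet-badge is never granted.

No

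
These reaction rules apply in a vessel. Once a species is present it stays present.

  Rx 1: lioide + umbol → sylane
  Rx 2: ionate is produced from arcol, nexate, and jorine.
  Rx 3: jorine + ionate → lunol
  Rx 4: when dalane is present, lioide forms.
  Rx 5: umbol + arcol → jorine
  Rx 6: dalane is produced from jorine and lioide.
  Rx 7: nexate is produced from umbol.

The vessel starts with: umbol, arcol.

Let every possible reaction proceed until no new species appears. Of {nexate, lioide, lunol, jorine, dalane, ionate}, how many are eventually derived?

umbol present → nexate forms (Rx 7).
umbol and arcol present → jorine forms (Rx 5).
arcol, nexate, and jorine present → ionate forms (Rx 2).
jorine and ionate present → lunol forms (Rx 3).
nexate: reached.
lioide would need dalane (Rx 4), but dalane never forms.
lunol: reached.
jorine: reached.
dalane would need jorine and lioide (Rx 6), but lioide never forms.
ionate: reached.
Reached: nexate, lunol, jorine, and ionate — 4 of the 6.

4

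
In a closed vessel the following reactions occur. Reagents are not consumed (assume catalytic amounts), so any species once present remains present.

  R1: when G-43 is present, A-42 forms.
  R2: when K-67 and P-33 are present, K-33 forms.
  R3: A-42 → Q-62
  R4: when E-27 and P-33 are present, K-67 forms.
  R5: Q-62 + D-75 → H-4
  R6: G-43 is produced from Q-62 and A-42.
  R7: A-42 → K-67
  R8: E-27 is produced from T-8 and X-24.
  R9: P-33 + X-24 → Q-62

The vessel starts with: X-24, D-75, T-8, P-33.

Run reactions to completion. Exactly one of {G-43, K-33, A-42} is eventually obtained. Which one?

T-8 and X-24 present → E-27 forms (R8).
E-27 and P-33 present → K-67 forms (R4).
K-67 and P-33 present → K-33 forms (R2).
G-43 would need Q-62 and A-42 (R6), but A-42 never forms. A-42 would need G-43 (R1), but G-43 never forms.

K-33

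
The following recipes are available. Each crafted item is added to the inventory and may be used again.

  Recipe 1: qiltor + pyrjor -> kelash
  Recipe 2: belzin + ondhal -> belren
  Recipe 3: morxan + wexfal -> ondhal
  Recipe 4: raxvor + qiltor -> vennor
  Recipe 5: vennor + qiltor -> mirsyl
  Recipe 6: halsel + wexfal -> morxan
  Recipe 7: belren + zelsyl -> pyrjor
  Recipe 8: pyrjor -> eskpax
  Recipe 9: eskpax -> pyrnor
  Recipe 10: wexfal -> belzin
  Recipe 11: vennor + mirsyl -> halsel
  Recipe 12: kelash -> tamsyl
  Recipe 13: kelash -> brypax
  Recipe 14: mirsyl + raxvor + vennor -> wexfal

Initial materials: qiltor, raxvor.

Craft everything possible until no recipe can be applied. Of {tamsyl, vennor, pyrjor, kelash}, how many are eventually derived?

1

raxvor + qiltor -> vennor (Recipe 4).
tamsyl would need kelash (Recipe 12), but kelash is never obtained.
vennor: reached.
pyrjor would need belren and zelsyl (Recipe 7), but zelsyl is never obtained.
kelash would need qiltor and pyrjor (Recipe 1), but pyrjor is never obtained.
Reached: vennor — 1 of the 4.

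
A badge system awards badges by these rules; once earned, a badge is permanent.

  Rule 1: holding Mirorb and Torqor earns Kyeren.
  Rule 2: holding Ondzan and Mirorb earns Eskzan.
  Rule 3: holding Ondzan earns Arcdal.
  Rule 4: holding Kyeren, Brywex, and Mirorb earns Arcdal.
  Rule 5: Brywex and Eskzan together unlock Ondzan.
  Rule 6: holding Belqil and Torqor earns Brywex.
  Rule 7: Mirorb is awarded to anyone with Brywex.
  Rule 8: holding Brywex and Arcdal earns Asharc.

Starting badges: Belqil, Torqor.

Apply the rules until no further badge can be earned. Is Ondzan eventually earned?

No

Ondzan would need Brywex and Eskzan (Rule 5), but Eskzan is never earned.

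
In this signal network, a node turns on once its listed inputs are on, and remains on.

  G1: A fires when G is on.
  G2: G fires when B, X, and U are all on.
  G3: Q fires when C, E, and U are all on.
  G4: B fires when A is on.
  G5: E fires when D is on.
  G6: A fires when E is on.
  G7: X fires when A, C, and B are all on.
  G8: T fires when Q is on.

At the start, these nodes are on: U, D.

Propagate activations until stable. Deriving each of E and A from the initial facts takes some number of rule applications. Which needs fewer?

E

E: G5: D on → E on. [1 rule application]
A: D is on, so E fires (G5). E is on, so A fires (G6). [2 rule applications]
E needs fewer.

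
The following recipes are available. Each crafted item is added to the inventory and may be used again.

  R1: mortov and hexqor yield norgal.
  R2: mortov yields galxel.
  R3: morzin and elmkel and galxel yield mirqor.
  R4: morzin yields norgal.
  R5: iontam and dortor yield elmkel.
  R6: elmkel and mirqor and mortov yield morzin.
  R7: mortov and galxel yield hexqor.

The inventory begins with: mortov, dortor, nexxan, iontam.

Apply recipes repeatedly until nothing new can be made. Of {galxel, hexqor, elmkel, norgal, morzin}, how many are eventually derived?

4

iontam and dortor → elmkel (R5).
mortov → galxel (R2).
mortov and galxel → hexqor (R7).
Using R1, mortov and hexqor make norgal.
galxel: reached.
hexqor: reached.
elmkel: reached.
norgal: reached.
morzin would need elmkel, mirqor, and mortov (R6), but mirqor is never obtained.
Reached: galxel, hexqor, elmkel, and norgal — 4 of the 5.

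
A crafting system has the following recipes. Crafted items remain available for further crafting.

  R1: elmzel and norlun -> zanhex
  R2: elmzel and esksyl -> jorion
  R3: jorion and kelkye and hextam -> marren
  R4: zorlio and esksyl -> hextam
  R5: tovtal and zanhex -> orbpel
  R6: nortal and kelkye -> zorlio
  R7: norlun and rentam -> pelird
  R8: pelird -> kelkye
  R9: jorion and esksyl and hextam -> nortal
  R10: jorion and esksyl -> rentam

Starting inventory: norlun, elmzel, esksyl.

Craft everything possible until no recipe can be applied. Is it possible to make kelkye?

Yes

elmzel and esksyl -> jorion (R2).
jorion and esksyl -> rentam (R10).
Using R7, norlun and rentam make pelird.
pelird -> kelkye (R8).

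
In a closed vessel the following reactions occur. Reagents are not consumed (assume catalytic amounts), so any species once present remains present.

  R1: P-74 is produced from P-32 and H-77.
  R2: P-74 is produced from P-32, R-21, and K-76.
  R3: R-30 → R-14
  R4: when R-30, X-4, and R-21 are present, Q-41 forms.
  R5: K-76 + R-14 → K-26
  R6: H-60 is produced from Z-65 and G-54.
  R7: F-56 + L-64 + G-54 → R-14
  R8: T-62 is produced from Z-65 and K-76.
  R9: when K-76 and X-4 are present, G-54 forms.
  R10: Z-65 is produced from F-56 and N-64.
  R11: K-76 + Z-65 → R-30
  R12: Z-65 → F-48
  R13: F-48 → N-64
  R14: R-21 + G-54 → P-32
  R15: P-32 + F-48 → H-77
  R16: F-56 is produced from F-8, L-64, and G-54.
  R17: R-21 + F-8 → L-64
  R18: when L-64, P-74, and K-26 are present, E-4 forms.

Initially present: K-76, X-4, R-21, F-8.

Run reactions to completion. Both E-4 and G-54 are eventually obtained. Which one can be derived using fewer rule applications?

G-54: K-76 and X-4 present → G-54 forms (R9). [1 rule application]
E-4: R-21 and F-8 present → L-64 forms (R17). K-76 and X-4 present → G-54 forms (R9). F-8, L-64, and G-54 present → F-56 forms (R16). R-21 and G-54 present → P-32 forms (R14). P-32, R-21, and K-76 present → P-74 forms (R2). F-56, L-64, and G-54 present → R-14 forms (R7). K-76 and R-14 present → K-26 forms (R5). L-64, P-74, and K-26 present → E-4 forms (R18). [8 rule applications]
G-54 needs fewer.

G-54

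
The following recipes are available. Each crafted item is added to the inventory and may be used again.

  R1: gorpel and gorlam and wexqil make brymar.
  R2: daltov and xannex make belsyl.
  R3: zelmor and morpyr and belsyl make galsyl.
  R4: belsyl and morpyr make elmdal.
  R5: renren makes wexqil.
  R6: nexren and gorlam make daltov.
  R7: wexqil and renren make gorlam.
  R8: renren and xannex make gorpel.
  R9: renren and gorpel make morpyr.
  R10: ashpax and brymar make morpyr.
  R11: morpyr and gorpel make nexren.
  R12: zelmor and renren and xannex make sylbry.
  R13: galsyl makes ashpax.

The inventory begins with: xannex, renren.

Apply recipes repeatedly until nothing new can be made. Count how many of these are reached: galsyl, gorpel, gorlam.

2

renren and xannex → gorpel (R8).
renren → wexqil (R5).
Using R7, wexqil and renren make gorlam.
galsyl would need zelmor, morpyr, and belsyl (R3), but zelmor is never obtained.
gorpel: reached.
gorlam: reached.
Reached: gorpel and gorlam — 2 of the 3.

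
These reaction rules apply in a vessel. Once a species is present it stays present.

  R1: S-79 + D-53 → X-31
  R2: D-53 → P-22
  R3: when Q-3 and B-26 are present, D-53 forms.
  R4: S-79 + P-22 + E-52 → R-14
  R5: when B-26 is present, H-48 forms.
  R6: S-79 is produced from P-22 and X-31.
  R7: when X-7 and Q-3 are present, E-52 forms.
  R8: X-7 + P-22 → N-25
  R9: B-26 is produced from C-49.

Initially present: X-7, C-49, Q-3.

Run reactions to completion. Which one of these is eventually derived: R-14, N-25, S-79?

N-25

C-49 present → B-26 forms (R9).
Q-3 and B-26 present → D-53 forms (R3).
D-53 present → P-22 forms (R2).
X-7 and P-22 present → N-25 forms (R8).
S-79 would need P-22 and X-31 (R6), but X-31 never forms. R-14 would need S-79, P-22, and E-52 (R4), but S-79 never forms.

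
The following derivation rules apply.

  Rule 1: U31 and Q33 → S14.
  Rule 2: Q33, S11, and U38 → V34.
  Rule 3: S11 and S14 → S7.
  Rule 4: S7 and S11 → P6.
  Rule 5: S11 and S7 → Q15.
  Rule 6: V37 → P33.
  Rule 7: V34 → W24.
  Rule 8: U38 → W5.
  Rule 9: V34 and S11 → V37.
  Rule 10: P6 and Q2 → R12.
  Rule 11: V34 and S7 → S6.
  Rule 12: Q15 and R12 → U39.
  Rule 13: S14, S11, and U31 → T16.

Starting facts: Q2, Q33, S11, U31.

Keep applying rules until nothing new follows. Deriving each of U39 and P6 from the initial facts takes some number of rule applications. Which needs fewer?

P6

P6: From U31 and Q33, Rule 1 gives S14. From S11 and S14, Rule 3 gives S7. S7 and S11 hold, so P6 follows (Rule 4). [3 rule applications]
U39: U31 and Q33 hold, so S14 follows (Rule 1). From S11 and S14, Rule 3 gives S7. S11 and S7 hold, so Q15 follows (Rule 5). From S7 and S11, Rule 4 gives P6. P6 and Q2 hold, so R12 follows (Rule 10). Q15 and R12 hold, so U39 follows (Rule 12). [6 rule applications]
P6 needs fewer.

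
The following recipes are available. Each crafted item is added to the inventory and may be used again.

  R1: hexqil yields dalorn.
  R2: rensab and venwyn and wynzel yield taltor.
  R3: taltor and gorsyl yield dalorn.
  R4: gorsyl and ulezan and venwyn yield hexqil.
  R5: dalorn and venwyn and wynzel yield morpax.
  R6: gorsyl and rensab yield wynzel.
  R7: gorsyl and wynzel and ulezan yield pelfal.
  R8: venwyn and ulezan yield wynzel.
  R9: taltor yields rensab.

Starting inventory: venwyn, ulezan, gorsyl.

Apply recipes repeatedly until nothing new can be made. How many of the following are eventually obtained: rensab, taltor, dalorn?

1

gorsyl and ulezan and venwyn → hexqil (R4).
Using R1, hexqil makes dalorn.
rensab would need taltor (R9), but taltor is never obtained.
taltor would need rensab, venwyn, and wynzel (R2), but rensab is never obtained.
dalorn: reached.
Reached: dalorn — 1 of the 3.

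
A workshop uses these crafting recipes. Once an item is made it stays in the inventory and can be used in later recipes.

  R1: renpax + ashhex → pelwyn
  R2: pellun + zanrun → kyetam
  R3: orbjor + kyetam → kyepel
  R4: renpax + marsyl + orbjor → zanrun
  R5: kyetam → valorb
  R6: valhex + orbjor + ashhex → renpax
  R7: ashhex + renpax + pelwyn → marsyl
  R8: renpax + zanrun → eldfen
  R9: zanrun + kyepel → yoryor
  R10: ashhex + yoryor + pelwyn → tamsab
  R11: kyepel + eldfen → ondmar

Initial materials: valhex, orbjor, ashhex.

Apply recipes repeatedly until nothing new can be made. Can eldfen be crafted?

valhex + orbjor + ashhex → renpax (R6).
Using R1, renpax and ashhex make pelwyn.
ashhex + renpax + pelwyn → marsyl (R7).
renpax + marsyl + orbjor → zanrun (R4).
Using R8, renpax and zanrun make eldfen.

Yes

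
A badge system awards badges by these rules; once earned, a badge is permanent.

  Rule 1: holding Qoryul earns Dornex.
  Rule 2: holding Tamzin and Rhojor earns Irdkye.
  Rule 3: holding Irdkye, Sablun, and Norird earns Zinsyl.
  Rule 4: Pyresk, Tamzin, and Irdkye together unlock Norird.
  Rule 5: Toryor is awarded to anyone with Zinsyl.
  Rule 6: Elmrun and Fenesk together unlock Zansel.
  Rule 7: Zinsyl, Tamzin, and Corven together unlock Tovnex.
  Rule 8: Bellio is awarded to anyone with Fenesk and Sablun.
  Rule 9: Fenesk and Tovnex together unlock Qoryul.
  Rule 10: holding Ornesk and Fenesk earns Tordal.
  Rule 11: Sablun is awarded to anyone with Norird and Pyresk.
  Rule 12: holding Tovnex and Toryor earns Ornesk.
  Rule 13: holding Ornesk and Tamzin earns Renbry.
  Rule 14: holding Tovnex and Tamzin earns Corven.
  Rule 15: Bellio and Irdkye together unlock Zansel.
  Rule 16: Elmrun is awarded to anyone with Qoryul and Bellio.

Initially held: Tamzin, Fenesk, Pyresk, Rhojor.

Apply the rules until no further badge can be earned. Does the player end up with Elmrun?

Elmrun would need Qoryul and Bellio (Rule 16), but Qoryul is never earned.

No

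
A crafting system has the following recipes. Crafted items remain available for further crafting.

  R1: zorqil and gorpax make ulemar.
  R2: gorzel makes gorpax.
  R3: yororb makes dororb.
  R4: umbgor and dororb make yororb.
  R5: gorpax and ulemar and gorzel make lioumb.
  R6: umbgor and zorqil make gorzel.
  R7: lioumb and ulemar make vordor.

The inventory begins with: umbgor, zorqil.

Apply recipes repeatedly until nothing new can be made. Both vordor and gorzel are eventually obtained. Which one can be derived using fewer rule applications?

gorzel

gorzel: umbgor and zorqil → gorzel (R6). [1 rule application]
vordor: umbgor and zorqil → gorzel (R6). gorzel → gorpax (R2). zorqil and gorpax → ulemar (R1). Using R5, gorpax, ulemar, and gorzel make lioumb. Using R7, lioumb and ulemar make vordor. [5 rule applications]
gorzel needs fewer.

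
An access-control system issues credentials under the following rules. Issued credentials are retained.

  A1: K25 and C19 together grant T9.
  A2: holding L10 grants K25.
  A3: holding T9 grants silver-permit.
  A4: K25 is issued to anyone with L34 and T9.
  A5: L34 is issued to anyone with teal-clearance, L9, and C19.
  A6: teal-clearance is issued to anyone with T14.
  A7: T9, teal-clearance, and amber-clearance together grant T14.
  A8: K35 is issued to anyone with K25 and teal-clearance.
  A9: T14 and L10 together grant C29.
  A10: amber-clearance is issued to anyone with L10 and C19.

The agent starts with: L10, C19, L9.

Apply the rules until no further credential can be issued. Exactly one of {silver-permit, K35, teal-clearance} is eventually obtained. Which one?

silver-permit

Holding L10 grants K25 (A2).
Holding K25 and C19 grants T9 (A1).
Holding T9 grants silver-permit (A3).
K35 would need K25 and teal-clearance (A8), but teal-clearance is never granted. teal-clearance would need T14 (A6), but T14 is never granted.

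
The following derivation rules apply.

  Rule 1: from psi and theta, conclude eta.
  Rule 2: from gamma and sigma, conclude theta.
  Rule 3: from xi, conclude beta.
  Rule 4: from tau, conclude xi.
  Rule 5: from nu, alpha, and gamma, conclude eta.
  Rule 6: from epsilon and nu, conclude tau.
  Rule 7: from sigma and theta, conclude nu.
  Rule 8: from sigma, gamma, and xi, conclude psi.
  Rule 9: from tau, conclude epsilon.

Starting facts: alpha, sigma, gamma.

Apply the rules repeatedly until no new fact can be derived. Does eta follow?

Yes

From gamma and sigma, Rule 2 gives theta.
From sigma and theta, Rule 7 gives nu.
From nu, alpha, and gamma, Rule 5 gives eta.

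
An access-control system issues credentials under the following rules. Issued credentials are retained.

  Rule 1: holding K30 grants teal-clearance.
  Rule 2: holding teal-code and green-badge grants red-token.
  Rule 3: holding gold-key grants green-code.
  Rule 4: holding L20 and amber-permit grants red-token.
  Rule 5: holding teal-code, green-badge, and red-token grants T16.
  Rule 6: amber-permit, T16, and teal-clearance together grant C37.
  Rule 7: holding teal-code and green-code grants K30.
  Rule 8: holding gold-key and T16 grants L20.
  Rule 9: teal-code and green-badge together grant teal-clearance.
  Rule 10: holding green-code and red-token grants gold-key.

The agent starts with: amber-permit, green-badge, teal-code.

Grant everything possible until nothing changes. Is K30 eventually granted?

K30 would need teal-code and green-code (Rule 7), but green-code is never granted.

No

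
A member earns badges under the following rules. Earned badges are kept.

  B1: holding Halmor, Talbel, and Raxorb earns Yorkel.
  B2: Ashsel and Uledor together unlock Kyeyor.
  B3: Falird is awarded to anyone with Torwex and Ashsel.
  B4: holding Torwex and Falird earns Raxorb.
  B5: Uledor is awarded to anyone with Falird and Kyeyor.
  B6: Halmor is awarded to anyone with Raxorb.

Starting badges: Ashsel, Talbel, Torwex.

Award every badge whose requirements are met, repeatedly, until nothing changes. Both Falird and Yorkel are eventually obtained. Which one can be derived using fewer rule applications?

Falird: With Torwex and Ashsel, Falird is earned (B3). [1 rule application]
Yorkel: With Torwex and Ashsel, Falird is earned (B3). With Torwex and Falird, Raxorb is earned (B4). With Raxorb, Halmor is earned (B6). With Halmor, Talbel, and Raxorb, Yorkel is earned (B1). [4 rule applications]
Falird needs fewer.

Falird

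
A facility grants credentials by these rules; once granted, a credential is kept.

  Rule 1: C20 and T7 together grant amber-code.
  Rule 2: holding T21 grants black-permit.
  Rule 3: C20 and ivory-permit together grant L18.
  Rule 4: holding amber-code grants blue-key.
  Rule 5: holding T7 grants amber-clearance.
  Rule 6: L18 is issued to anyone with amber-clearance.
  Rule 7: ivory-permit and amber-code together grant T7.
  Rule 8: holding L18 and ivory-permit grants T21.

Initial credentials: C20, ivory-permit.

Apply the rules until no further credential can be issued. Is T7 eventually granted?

No

T7 would need ivory-permit and amber-code (Rule 7), but amber-code is never granted.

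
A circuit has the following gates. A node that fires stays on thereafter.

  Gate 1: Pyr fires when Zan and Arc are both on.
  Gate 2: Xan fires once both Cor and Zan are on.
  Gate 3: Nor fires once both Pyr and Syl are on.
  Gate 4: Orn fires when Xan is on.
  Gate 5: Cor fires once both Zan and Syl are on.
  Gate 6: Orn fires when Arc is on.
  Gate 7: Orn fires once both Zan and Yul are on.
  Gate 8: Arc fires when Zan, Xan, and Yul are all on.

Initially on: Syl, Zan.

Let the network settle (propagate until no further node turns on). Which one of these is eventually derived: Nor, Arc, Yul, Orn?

Gate 5: Zan and Syl on → Cor on.
Gate 2: Cor and Zan on → Xan on.
Gate 4: Xan on → Orn on.
Arc would need Zan, Xan, and Yul (Gate 8), but Yul never turns on. No rule produces Yul, and it is not given. Nor would need Pyr and Syl (Gate 3), but Pyr never turns on.

Orn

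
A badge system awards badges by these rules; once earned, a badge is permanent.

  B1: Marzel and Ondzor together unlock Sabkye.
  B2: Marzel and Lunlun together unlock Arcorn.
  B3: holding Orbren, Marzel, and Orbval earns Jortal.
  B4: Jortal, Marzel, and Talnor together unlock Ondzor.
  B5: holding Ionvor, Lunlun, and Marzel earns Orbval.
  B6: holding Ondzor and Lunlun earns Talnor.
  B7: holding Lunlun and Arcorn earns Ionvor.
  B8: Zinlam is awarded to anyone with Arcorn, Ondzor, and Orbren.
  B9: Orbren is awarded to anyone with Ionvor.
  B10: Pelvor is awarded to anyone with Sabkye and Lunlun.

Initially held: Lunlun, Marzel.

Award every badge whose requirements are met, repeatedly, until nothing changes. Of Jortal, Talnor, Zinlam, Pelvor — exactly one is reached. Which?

With Marzel and Lunlun, Arcorn is earned (B2).
With Lunlun and Arcorn, Ionvor is earned (B7).
With Ionvor, Orbren is earned (B9).
With Ionvor, Lunlun, and Marzel, Orbval is earned (B5).
With Orbren, Marzel, and Orbval, Jortal is earned (B3).
Talnor would need Ondzor and Lunlun (B6), but Ondzor is never earned. Zinlam would need Arcorn, Ondzor, and Orbren (B8), but Ondzor is never earned. Pelvor would need Sabkye and Lunlun (B10), but Sabkye is never earned.

Jortal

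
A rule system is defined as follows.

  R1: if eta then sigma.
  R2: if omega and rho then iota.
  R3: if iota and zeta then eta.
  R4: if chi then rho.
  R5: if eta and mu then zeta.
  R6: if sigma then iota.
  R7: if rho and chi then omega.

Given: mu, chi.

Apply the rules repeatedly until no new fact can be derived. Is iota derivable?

chi holds, so rho follows (R4).
From rho and chi, R7 gives omega.
From omega and rho, R2 gives iota.

Yes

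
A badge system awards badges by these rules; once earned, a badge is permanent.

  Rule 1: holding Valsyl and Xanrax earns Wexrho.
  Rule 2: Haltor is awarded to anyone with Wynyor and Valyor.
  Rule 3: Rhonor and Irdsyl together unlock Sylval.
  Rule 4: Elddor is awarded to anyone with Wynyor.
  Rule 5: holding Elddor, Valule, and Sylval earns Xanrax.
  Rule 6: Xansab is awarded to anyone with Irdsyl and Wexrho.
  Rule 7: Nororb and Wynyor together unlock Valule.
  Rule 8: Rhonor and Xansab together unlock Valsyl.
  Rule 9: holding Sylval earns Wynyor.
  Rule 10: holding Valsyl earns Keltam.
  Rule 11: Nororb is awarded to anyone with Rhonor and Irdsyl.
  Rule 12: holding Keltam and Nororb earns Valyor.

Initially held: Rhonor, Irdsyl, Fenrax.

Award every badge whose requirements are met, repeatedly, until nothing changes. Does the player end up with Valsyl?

No

Valsyl would need Rhonor and Xansab (Rule 8), but Xansab is never earned.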